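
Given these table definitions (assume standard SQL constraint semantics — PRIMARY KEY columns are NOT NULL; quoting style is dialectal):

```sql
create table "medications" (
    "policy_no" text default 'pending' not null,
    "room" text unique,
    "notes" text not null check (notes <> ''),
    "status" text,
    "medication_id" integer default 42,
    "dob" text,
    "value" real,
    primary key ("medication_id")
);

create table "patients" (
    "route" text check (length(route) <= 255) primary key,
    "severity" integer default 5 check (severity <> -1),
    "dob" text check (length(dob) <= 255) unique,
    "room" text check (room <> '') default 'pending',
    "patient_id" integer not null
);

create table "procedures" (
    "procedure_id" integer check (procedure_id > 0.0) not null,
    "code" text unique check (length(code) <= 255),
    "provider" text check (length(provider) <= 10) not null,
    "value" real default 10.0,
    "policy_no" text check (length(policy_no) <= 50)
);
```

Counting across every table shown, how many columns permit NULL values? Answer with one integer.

10

medications: 4 nullable (room, status, dob, value — PK (medication_id) and explicit NOT NULL columns excluded).
patients: 3 nullable (severity, dob, room — PK (route) and explicit NOT NULL columns excluded).
procedures: 3 nullable (code, value, policy_no — PK none and explicit NOT NULL columns excluded).
Total: 4 + 3 + 3 = 10.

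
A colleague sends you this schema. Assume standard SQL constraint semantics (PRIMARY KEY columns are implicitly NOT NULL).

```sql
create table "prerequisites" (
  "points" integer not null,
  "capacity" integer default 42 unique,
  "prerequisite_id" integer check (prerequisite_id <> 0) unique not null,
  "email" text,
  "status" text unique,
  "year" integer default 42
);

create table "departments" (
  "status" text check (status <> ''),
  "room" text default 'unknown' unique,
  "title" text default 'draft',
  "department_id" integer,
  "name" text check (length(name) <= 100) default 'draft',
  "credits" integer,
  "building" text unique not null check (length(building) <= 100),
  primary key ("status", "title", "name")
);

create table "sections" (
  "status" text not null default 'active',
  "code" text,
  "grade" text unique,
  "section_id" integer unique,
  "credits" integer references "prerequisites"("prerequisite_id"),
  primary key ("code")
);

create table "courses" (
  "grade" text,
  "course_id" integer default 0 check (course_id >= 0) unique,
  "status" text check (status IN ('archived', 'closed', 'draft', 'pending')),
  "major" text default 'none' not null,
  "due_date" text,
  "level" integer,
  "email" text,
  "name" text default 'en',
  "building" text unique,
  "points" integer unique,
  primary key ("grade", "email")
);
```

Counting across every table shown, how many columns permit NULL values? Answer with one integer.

17

prerequisites: 4 nullable (capacity, email, status, year — PK none and explicit NOT NULL columns excluded).
departments: 3 nullable (room, department_id, credits — PK (status, title, name) and explicit NOT NULL columns excluded).
sections: 3 nullable (grade, section_id, credits — PK (code) and explicit NOT NULL columns excluded).
courses: 7 nullable (course_id, status, due_date, level, name, building, points — PK (grade, email) and explicit NOT NULL columns excluded).
Total: 4 + 3 + 3 + 7 = 17.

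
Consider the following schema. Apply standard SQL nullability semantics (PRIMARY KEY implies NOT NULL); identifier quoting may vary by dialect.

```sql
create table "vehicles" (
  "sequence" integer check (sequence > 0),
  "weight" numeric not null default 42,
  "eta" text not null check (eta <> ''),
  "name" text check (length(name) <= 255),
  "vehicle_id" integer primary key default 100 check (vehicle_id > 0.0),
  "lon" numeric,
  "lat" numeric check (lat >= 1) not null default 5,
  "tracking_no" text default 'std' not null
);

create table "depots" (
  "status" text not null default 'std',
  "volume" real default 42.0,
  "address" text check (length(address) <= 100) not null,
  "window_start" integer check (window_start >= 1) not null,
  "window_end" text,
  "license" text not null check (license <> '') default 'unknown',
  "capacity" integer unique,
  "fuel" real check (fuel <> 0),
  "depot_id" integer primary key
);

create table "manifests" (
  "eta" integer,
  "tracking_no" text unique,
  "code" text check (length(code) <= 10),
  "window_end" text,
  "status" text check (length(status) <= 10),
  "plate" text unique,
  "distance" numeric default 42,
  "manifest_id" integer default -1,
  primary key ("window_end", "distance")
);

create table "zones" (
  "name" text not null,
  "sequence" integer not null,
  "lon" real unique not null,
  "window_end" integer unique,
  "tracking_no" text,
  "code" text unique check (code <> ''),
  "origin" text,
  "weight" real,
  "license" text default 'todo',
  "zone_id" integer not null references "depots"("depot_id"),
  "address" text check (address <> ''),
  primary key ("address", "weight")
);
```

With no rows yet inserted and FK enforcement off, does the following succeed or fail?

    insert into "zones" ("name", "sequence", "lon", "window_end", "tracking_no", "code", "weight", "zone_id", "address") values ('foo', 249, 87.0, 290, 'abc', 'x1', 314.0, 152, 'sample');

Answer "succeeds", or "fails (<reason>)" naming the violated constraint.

succeeds

NOT NULL columns: address is supplied; lon is supplied; name is supplied; sequence is supplied; weight is supplied; zone_id is supplied.
CHECK constraints: 'x1' satisfies (code <> ''); 'sample' satisfies (address <> '').
No constraint is violated.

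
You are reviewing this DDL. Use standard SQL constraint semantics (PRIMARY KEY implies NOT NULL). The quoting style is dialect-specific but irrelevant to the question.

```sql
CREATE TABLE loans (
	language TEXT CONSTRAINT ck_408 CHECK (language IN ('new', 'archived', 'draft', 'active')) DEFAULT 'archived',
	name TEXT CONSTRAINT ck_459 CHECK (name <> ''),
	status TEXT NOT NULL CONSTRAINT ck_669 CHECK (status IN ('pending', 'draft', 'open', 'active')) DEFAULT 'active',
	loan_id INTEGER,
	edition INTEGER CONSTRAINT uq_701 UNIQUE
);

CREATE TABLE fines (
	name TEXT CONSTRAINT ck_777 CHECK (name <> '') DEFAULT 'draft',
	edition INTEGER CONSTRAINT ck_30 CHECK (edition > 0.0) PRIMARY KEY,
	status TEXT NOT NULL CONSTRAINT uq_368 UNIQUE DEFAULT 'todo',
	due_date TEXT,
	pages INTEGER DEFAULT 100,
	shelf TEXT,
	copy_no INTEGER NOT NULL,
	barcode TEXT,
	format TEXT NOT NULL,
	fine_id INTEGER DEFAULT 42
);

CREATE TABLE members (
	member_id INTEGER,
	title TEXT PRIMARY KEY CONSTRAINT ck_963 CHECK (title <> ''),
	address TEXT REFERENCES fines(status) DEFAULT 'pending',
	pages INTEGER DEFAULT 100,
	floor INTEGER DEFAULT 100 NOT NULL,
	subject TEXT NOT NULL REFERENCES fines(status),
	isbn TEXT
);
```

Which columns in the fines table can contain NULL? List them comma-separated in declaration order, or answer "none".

name, due_date, pages, shelf, barcode, fine_id

- name: CHECK does not forbid NULL (a CHECK constraint passes when its expression is NULL) → nullable.
- edition: part of the PRIMARY KEY, which implies NOT NULL → not nullable.
- status: declared NOT NULL → not nullable.
- due_date: no NOT NULL constraint applies → nullable.
- pages: DEFAULT only fills an omitted column; an explicit NULL is still allowed → nullable.
- shelf: no NOT NULL constraint applies → nullable.
- copy_no: declared NOT NULL → not nullable.
- barcode: no NOT NULL constraint applies → nullable.
- format: declared NOT NULL → not nullable.
- fine_id: DEFAULT only fills an omitted column; an explicit NULL is still allowed → nullable.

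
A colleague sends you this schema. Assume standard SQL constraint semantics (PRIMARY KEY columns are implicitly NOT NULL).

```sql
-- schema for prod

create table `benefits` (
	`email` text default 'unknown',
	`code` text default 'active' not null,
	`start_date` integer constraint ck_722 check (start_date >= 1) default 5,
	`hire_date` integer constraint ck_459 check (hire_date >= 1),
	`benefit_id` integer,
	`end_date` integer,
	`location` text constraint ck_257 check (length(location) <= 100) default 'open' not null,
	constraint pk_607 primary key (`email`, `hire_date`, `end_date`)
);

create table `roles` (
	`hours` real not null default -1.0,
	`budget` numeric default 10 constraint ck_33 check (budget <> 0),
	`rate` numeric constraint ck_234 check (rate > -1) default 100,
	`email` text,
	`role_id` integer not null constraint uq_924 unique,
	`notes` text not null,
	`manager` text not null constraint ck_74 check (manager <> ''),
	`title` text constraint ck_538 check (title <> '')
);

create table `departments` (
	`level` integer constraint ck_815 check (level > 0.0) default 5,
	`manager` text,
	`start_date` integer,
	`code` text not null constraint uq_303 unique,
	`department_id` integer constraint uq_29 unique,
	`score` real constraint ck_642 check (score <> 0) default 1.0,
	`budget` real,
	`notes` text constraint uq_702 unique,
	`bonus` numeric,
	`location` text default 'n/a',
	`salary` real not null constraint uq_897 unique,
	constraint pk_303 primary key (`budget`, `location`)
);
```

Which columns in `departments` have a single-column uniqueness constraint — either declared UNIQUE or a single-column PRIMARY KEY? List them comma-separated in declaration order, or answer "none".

- level: no UNIQUE or single-column PK constraint.
- manager: no UNIQUE or single-column PK constraint.
- start_date: no UNIQUE or single-column PK constraint.
- code: declared UNIQUE → unique.
- department_id: declared UNIQUE → unique.
- score: no UNIQUE or single-column PK constraint.
- budget: part of a composite PRIMARY KEY — only the tuple is unique, not this column on its own.
- notes: declared UNIQUE → unique.
- bonus: no UNIQUE or single-column PK constraint.
- location: part of a composite PRIMARY KEY — only the tuple is unique, not this column on its own.
- salary: declared UNIQUE → unique.

code, department_id, notes, salary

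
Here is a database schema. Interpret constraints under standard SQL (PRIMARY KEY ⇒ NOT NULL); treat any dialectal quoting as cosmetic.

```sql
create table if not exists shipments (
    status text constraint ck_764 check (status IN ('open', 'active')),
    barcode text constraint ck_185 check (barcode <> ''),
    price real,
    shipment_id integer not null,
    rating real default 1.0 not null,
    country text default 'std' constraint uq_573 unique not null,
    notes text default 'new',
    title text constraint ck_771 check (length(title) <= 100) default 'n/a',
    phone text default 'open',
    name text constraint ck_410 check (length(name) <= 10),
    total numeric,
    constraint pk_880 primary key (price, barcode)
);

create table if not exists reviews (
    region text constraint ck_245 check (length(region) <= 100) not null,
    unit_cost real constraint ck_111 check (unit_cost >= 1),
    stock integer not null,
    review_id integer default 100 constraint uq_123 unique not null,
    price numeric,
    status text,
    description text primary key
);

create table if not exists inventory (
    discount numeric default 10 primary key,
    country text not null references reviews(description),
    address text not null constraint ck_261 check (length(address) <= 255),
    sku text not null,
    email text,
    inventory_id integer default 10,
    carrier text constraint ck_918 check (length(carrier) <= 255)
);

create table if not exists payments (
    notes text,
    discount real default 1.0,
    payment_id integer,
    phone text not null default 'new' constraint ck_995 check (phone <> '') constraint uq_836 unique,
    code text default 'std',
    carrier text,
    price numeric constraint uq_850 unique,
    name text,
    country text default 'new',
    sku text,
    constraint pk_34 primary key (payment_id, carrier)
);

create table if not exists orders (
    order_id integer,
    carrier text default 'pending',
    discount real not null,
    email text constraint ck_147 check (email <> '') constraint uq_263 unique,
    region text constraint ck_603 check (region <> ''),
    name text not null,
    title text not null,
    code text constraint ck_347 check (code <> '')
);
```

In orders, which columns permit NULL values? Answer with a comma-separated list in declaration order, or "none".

order_id, carrier, email, region, code

- order_id: no NOT NULL constraint applies → nullable.
- carrier: DEFAULT only fills an omitted column; an explicit NULL is still allowed → nullable.
- discount: declared NOT NULL → not nullable.
- email: CHECK does not forbid NULL (a CHECK constraint passes when its expression is NULL) → nullable.
- region: CHECK does not forbid NULL (a CHECK constraint passes when its expression is NULL) → nullable.
- name: declared NOT NULL → not nullable.
- title: declared NOT NULL → not nullable.
- code: CHECK does not forbid NULL (a CHECK constraint passes when its expression is NULL) → nullable.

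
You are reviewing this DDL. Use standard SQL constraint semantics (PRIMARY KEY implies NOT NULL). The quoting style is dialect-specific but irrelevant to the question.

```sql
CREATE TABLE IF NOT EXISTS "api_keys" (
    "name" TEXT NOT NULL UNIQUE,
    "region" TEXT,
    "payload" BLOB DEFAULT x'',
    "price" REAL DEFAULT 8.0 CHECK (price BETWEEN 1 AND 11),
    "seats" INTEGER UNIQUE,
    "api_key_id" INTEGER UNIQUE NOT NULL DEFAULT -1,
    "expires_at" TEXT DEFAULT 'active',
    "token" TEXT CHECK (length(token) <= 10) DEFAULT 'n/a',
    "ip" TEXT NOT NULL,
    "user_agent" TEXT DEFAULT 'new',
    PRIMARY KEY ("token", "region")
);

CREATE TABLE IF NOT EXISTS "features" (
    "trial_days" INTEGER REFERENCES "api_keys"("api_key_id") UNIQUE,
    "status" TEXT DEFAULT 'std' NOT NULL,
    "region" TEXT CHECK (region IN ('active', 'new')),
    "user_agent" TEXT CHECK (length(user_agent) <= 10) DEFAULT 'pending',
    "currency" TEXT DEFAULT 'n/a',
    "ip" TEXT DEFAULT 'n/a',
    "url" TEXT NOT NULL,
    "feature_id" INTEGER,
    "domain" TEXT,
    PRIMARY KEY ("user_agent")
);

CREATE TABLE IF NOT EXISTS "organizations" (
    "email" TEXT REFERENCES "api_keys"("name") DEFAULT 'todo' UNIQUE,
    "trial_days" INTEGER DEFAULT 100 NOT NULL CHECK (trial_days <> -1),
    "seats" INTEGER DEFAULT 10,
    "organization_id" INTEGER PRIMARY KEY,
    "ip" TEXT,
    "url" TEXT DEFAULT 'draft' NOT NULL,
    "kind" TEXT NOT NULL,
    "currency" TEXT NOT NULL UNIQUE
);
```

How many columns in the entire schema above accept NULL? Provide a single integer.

api_keys: 5 nullable (payload, price, seats, expires_at, user_agent — PK (token, region) and explicit NOT NULL columns excluded).
features: 6 nullable (trial_days, region, currency, ip, feature_id, domain — PK (user_agent) and explicit NOT NULL columns excluded).
organizations: 3 nullable (email, seats, ip — PK (organization_id) and explicit NOT NULL columns excluded).
Total: 5 + 6 + 3 = 14.

14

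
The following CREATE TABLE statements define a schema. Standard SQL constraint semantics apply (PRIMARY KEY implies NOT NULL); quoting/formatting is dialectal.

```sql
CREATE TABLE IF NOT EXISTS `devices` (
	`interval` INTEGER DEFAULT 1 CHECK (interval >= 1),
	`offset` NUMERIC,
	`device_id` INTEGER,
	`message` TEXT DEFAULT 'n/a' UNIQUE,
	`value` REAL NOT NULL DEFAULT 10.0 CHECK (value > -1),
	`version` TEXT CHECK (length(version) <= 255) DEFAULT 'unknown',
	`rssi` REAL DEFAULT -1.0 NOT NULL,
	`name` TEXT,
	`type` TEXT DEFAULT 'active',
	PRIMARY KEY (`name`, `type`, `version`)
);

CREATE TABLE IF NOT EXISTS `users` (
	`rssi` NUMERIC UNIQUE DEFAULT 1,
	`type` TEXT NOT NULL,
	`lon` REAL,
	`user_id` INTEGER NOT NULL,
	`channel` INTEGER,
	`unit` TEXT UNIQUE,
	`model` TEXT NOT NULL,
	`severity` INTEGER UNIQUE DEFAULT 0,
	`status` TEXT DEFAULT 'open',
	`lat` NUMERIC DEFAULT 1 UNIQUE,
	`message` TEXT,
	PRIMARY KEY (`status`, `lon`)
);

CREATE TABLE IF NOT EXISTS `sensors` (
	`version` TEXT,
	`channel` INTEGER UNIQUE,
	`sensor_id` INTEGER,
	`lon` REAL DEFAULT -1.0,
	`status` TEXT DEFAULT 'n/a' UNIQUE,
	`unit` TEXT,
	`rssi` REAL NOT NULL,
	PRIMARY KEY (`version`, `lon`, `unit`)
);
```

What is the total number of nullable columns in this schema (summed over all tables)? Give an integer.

13

devices: 4 nullable (interval, offset, device_id, message — PK (name, type, version) and explicit NOT NULL columns excluded).
users: 6 nullable (rssi, channel, unit, severity, lat, message — PK (status, lon) and explicit NOT NULL columns excluded).
sensors: 3 nullable (channel, sensor_id, status — PK (version, lon, unit) and explicit NOT NULL columns excluded).
Total: 4 + 6 + 3 = 13.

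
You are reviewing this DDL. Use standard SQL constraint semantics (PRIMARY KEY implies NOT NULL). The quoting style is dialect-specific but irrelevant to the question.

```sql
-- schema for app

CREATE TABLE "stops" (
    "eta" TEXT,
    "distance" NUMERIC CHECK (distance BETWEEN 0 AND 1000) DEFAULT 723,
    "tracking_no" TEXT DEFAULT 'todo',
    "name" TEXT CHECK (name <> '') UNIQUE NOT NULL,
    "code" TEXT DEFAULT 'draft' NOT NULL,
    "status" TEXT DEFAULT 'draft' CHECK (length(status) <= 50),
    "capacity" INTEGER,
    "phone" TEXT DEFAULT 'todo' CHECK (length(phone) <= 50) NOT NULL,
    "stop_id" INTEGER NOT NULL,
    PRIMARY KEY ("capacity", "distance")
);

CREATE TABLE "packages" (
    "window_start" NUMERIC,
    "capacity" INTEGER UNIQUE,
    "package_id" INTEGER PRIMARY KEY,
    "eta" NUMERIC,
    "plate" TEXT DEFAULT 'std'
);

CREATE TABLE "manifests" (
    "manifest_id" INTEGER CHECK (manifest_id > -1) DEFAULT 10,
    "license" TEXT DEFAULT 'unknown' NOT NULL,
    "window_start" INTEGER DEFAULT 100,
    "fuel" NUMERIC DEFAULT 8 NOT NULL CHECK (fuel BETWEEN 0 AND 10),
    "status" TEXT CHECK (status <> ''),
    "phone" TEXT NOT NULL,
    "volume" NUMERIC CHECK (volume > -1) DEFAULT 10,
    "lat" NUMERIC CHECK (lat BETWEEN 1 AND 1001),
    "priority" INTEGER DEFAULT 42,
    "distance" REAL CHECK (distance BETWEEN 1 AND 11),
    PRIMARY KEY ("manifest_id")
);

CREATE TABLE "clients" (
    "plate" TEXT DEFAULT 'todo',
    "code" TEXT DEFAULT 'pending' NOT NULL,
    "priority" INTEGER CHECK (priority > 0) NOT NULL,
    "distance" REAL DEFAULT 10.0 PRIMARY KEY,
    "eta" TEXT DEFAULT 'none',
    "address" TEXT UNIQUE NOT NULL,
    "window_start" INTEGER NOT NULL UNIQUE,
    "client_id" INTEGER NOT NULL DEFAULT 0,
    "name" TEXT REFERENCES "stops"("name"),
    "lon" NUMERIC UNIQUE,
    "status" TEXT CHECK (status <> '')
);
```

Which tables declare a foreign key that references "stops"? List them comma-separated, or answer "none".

clients

- clients.name references stops(name).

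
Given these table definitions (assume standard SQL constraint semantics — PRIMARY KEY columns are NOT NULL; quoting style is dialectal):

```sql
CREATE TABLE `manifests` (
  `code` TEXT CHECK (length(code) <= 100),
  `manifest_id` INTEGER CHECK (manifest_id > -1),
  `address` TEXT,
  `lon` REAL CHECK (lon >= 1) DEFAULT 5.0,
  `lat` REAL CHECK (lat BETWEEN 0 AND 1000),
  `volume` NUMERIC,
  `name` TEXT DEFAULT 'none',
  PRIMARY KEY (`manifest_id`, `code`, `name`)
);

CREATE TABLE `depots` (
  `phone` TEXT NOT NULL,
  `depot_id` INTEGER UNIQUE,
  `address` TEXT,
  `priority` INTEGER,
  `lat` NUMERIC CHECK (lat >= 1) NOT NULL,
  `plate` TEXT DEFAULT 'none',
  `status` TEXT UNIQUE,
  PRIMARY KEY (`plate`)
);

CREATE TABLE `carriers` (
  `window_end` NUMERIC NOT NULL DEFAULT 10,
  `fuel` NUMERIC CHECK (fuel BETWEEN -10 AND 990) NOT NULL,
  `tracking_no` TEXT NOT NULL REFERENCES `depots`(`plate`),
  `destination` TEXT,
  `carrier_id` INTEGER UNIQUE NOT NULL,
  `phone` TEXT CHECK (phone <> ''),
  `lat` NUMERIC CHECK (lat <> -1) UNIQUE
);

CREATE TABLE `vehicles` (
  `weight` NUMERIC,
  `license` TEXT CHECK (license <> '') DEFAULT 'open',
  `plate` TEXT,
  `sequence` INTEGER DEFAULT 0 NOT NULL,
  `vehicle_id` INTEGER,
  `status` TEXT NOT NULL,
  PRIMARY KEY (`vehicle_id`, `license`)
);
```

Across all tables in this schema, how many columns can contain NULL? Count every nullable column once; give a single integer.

13

manifests: 4 nullable (address, lon, lat, volume — PK (manifest_id, code, name) and explicit NOT NULL columns excluded).
depots: 4 nullable (depot_id, address, priority, status — PK (plate) and explicit NOT NULL columns excluded).
carriers: 3 nullable (destination, phone, lat — PK none and explicit NOT NULL columns excluded).
vehicles: 2 nullable (weight, plate — PK (vehicle_id, license) and explicit NOT NULL columns excluded).
Total: 4 + 4 + 3 + 2 = 13.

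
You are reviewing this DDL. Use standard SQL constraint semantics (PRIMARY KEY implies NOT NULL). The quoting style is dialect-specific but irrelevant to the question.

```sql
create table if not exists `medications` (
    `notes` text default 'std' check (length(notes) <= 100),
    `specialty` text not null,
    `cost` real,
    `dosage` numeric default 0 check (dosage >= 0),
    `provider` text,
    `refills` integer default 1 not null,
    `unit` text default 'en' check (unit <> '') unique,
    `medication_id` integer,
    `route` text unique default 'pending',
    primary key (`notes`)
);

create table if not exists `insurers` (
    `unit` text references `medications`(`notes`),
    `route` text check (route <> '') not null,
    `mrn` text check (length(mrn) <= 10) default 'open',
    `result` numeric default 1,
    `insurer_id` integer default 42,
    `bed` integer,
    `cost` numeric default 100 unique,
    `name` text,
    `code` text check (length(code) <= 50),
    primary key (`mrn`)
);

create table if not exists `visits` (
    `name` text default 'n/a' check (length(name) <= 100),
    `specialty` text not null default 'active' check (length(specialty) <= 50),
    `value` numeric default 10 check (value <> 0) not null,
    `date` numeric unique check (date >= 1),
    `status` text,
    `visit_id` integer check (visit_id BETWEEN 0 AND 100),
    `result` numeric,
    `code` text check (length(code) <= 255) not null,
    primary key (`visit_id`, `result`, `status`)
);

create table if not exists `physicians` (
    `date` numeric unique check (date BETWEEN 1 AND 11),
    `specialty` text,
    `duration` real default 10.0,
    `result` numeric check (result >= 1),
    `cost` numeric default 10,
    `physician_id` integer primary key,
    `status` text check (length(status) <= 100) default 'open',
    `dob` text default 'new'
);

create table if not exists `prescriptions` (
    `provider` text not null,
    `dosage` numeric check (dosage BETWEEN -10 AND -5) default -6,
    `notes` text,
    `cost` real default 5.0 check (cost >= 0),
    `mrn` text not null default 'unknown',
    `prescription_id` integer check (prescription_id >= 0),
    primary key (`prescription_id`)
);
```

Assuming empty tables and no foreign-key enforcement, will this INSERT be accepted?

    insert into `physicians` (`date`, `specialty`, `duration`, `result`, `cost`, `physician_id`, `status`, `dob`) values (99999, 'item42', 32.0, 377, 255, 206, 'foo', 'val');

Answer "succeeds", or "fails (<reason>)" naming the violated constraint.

fails (CHECK on date)

The value 99999 for date violates CHECK (date BETWEEN 1 AND 11).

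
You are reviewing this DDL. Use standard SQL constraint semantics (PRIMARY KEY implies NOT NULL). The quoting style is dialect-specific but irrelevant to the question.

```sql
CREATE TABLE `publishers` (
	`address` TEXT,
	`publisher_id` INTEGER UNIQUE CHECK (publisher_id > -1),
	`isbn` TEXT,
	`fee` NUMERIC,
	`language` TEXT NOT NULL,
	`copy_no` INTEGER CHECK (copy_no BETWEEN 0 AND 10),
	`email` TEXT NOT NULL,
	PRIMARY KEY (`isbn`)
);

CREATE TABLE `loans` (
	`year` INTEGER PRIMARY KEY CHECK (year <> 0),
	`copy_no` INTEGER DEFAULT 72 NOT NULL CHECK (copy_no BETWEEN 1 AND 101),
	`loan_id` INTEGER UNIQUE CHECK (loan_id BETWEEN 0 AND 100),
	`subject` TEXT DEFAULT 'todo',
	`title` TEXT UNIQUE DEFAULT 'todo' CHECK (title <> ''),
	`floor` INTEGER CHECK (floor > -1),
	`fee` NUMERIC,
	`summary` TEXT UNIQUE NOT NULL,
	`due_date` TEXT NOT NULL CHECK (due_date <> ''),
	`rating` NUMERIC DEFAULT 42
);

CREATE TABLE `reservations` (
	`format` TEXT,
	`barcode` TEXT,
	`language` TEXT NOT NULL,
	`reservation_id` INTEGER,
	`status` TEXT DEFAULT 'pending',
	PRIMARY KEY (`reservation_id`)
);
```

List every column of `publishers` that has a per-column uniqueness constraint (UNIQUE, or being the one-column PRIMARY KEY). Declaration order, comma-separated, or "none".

publisher_id, isbn

- address: no UNIQUE or single-column PK constraint.
- publisher_id: declared UNIQUE → unique.
- isbn: single-column PRIMARY KEY → unique.
- fee: no UNIQUE or single-column PK constraint.
- language: no UNIQUE or single-column PK constraint.
- copy_no: no UNIQUE or single-column PK constraint.
- email: no UNIQUE or single-column PK constraint.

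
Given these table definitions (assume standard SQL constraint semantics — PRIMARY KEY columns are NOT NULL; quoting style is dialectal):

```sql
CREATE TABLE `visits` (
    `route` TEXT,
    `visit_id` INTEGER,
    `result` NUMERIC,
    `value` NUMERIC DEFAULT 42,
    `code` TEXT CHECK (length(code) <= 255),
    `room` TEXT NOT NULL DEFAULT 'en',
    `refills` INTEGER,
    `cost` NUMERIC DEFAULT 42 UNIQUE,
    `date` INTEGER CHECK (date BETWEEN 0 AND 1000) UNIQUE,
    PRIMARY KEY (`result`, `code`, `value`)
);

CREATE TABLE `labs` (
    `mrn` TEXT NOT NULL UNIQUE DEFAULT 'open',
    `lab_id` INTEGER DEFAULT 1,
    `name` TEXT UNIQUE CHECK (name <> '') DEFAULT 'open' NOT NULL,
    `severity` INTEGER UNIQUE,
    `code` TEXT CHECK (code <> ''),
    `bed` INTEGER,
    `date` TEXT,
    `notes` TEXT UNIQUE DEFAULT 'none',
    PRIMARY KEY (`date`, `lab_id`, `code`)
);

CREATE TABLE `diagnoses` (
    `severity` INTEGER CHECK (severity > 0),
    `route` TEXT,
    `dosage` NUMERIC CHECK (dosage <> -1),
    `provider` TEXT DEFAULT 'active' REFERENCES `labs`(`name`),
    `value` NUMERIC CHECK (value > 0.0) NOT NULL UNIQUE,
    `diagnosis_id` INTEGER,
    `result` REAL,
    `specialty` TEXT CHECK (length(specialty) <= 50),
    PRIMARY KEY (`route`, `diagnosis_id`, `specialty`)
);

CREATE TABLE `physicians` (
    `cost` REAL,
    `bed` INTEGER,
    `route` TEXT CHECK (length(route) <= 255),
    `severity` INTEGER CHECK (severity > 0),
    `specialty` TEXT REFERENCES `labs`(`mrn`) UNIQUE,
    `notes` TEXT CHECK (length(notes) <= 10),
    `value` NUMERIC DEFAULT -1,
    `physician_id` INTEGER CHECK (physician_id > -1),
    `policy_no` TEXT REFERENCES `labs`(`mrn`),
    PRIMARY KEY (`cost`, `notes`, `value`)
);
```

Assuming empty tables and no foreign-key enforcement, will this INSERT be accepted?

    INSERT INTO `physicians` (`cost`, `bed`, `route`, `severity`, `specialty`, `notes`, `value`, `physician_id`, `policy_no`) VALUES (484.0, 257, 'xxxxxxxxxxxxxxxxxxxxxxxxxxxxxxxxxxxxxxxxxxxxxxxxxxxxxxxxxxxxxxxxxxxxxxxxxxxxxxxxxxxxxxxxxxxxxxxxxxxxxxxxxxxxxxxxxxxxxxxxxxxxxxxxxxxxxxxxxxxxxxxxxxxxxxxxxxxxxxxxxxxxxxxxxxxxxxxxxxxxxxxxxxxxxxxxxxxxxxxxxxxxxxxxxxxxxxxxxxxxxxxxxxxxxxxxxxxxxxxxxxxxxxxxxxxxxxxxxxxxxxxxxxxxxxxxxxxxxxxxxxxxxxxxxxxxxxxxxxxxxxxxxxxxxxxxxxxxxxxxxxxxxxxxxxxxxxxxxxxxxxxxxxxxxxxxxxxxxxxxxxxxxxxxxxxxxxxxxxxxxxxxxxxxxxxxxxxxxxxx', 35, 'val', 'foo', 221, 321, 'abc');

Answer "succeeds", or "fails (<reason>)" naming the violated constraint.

fails (CHECK on route)

The value 'xxxxxxxxxxxxxxxxxxxxxxxxxxxxxxxxxxxxxxxxxxxxxxxxxxxxxxxxxxxxxxxxxxxxxxxxxxxxxxxxxxxxxxxxxxxxxxxxxxxxxxxxxxxxxxxxxxxxxxxxxxxxxxxxxxxxxxxxxxxxxxxxxxxxxxxxxxxxxxxxxxxxxxxxxxxxxxxxxxxxxxxxxxxxxxxxxxxxxxxxxxxxxxxxxxxxxxxxxxxxxxxxxxxxxxxxxxxxxxxxxxxxxxxxxxxxxxxxxxxxxxxxxxxxxxxxxxxxxxxxxxxxxxxxxxxxxxxxxxxxxxxxxxxxxxxxxxxxxxxxxxxxxxxxxxxxxxxxxxxxxxxxxxxxxxxxxxxxxxxxxxxxxxxxxxxxxxxxxxxxxxxxxxxxxxxxxxxxxxxx' for route violates CHECK (length(route) <= 255).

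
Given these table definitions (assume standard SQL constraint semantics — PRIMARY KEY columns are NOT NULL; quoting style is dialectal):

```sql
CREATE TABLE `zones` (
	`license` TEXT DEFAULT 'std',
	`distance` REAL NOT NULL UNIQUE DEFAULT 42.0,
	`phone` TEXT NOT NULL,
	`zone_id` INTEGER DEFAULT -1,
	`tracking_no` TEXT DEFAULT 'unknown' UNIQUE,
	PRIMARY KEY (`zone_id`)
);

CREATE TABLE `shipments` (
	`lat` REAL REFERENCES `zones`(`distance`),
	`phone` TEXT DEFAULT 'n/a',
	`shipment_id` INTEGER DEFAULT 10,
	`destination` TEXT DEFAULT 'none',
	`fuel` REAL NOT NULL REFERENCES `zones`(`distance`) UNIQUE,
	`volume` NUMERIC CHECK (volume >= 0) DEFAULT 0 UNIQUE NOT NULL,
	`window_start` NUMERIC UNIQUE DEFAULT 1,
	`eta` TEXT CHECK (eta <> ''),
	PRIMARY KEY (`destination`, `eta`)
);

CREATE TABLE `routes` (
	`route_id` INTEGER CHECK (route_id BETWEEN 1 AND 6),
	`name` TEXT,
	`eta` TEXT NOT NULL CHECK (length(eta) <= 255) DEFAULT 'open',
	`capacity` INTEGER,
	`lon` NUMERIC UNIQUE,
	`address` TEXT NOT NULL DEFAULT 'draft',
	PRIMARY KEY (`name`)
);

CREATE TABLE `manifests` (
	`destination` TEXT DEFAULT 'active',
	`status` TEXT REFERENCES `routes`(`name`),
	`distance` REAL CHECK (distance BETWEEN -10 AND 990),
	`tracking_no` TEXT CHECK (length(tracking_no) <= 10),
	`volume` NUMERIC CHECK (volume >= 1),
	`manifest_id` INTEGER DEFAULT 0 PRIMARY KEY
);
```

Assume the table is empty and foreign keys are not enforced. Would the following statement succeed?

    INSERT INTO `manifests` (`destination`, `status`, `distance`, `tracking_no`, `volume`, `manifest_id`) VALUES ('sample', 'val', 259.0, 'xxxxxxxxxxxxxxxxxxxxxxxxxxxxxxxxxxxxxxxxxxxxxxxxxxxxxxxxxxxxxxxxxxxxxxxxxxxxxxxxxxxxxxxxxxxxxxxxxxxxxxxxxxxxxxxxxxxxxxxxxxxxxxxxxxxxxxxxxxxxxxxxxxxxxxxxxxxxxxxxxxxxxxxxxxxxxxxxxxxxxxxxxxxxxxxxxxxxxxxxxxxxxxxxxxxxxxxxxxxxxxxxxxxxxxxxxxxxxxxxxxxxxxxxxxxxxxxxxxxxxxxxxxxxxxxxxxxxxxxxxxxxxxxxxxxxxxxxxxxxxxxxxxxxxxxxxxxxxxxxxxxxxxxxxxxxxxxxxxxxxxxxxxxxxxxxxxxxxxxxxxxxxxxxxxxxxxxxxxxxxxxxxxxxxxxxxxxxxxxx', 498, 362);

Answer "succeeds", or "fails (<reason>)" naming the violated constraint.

The value 'xxxxxxxxxxxxxxxxxxxxxxxxxxxxxxxxxxxxxxxxxxxxxxxxxxxxxxxxxxxxxxxxxxxxxxxxxxxxxxxxxxxxxxxxxxxxxxxxxxxxxxxxxxxxxxxxxxxxxxxxxxxxxxxxxxxxxxxxxxxxxxxxxxxxxxxxxxxxxxxxxxxxxxxxxxxxxxxxxxxxxxxxxxxxxxxxxxxxxxxxxxxxxxxxxxxxxxxxxxxxxxxxxxxxxxxxxxxxxxxxxxxxxxxxxxxxxxxxxxxxxxxxxxxxxxxxxxxxxxxxxxxxxxxxxxxxxxxxxxxxxxxxxxxxxxxxxxxxxxxxxxxxxxxxxxxxxxxxxxxxxxxxxxxxxxxxxxxxxxxxxxxxxxxxxxxxxxxxxxxxxxxxxxxxxxxxxxxxxxxx' for tracking_no violates CHECK (length(tracking_no) <= 10).

fails (CHECK on tracking_no)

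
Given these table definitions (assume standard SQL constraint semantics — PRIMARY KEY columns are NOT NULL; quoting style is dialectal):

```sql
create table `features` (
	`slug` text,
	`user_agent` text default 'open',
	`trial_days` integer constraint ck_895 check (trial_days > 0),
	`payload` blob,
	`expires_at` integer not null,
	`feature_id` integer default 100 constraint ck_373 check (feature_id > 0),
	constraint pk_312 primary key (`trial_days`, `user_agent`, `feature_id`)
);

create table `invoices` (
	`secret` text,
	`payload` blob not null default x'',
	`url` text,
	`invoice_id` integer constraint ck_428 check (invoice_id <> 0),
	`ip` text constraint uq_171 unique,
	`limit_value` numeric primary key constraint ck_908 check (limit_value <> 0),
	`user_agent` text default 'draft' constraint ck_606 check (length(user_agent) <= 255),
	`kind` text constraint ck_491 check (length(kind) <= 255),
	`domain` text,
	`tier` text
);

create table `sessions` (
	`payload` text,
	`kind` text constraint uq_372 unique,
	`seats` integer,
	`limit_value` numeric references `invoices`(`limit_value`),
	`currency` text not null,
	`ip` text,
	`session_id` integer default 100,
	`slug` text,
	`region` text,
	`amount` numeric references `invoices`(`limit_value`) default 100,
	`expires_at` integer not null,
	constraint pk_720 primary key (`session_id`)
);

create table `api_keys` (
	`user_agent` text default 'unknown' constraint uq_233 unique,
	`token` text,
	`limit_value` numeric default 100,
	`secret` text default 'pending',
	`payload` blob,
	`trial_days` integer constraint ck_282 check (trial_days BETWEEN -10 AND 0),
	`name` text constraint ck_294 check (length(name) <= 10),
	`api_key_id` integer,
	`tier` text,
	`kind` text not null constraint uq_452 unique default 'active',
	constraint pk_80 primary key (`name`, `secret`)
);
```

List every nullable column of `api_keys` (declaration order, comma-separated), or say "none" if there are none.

- user_agent: UNIQUE does not imply NOT NULL → nullable.
- token: no NOT NULL constraint applies → nullable.
- limit_value: DEFAULT only fills an omitted column; an explicit NULL is still allowed → nullable.
- secret: part of the PRIMARY KEY, which implies NOT NULL → not nullable.
- payload: no NOT NULL constraint applies → nullable.
- trial_days: CHECK does not forbid NULL (a CHECK constraint passes when its expression is NULL) → nullable.
- name: part of the PRIMARY KEY, which implies NOT NULL → not nullable.
- api_key_id: no NOT NULL constraint applies → nullable.
- tier: no NOT NULL constraint applies → nullable.
- kind: declared NOT NULL → not nullable.

user_agent, token, limit_value, payload, trial_days, api_key_id, tier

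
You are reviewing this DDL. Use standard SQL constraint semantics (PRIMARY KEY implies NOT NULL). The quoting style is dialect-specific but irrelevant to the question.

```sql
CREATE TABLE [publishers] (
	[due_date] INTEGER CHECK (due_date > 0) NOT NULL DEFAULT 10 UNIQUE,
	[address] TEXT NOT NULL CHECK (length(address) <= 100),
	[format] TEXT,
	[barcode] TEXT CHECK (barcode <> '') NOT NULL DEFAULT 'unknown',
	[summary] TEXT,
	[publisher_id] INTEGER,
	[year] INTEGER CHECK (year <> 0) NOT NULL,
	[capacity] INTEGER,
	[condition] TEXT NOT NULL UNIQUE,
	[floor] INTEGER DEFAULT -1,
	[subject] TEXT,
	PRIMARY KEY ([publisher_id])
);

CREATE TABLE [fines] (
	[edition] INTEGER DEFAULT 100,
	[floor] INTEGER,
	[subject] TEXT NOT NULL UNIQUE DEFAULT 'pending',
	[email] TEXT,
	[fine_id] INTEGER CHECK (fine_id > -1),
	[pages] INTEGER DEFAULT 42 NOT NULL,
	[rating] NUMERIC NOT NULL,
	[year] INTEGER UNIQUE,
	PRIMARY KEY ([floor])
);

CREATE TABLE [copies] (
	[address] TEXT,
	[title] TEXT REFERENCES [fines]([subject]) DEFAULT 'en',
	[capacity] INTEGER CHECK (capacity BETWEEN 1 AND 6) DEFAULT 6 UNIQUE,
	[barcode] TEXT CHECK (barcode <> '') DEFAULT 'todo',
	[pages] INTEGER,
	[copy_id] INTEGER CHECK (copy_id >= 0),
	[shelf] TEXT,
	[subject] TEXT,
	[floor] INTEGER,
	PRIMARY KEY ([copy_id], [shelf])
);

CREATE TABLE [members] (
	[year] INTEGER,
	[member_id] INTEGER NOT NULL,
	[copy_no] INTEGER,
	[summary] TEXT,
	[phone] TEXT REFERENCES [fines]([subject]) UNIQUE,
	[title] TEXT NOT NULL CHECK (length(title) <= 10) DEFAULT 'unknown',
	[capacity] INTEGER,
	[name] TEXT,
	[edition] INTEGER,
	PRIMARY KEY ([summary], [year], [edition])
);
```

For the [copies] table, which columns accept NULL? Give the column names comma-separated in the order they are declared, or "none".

address, title, capacity, barcode, pages, subject, floor

- address: no NOT NULL constraint applies → nullable.
- title: a foreign key column may be NULL unless separately constrained → nullable.
- capacity: CHECK does not forbid NULL (a CHECK constraint passes when its expression is NULL) → nullable.
- barcode: CHECK does not forbid NULL (a CHECK constraint passes when its expression is NULL) → nullable.
- pages: no NOT NULL constraint applies → nullable.
- copy_id: part of the PRIMARY KEY, which implies NOT NULL → not nullable.
- shelf: part of the PRIMARY KEY, which implies NOT NULL → not nullable.
- subject: no NOT NULL constraint applies → nullable.
- floor: no NOT NULL constraint applies → nullable.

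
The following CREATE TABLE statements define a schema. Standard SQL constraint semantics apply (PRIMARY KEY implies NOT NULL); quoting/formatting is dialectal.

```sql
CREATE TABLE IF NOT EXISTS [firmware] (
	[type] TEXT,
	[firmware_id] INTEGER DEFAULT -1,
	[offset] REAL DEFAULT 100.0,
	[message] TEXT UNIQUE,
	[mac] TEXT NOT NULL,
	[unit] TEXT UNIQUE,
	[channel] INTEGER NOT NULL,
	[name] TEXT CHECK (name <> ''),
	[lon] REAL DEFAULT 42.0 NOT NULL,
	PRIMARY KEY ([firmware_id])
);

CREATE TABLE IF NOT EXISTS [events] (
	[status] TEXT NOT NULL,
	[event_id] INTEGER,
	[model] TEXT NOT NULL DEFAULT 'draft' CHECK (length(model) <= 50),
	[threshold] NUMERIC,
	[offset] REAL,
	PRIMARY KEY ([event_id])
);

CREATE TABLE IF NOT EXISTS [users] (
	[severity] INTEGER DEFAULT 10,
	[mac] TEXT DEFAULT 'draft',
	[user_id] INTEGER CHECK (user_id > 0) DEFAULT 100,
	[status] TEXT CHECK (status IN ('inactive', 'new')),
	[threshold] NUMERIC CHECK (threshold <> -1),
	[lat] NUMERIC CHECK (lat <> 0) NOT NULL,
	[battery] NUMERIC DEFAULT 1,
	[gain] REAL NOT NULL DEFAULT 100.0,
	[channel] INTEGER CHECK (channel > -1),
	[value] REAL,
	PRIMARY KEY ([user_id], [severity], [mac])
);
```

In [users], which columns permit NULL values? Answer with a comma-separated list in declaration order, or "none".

status, threshold, battery, channel, value

- severity: part of the PRIMARY KEY, which implies NOT NULL → not nullable.
- mac: part of the PRIMARY KEY, which implies NOT NULL → not nullable.
- user_id: part of the PRIMARY KEY, which implies NOT NULL → not nullable.
- status: CHECK does not forbid NULL (a CHECK constraint passes when its expression is NULL) → nullable.
- threshold: CHECK does not forbid NULL (a CHECK constraint passes when its expression is NULL) → nullable.
- lat: declared NOT NULL → not nullable.
- battery: DEFAULT only fills an omitted column; an explicit NULL is still allowed → nullable.
- gain: declared NOT NULL → not nullable.
- channel: CHECK does not forbid NULL (a CHECK constraint passes when its expression is NULL) → nullable.
- value: no NOT NULL constraint applies → nullable.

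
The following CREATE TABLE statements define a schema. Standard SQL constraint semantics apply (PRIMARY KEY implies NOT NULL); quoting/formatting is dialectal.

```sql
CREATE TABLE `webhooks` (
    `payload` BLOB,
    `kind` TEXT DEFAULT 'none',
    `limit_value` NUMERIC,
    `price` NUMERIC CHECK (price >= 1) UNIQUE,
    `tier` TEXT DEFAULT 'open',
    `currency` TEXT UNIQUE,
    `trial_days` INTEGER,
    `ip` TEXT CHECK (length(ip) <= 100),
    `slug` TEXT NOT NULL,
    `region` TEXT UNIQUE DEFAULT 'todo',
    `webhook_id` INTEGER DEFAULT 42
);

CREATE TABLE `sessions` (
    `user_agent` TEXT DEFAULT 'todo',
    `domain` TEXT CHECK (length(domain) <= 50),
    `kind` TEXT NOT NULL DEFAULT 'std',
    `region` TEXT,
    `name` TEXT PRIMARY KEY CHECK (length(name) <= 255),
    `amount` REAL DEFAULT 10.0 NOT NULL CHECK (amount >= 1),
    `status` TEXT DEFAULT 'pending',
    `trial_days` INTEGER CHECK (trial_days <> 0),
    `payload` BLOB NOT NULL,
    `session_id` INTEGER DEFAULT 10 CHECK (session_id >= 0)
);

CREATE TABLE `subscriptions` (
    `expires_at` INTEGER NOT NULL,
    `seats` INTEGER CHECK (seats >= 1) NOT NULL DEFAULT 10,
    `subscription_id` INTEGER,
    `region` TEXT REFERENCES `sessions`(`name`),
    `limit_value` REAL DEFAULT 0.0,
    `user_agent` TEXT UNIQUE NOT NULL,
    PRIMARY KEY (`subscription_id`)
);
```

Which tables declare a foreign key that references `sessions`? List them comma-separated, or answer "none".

- subscriptions.region references sessions(name).

subscriptions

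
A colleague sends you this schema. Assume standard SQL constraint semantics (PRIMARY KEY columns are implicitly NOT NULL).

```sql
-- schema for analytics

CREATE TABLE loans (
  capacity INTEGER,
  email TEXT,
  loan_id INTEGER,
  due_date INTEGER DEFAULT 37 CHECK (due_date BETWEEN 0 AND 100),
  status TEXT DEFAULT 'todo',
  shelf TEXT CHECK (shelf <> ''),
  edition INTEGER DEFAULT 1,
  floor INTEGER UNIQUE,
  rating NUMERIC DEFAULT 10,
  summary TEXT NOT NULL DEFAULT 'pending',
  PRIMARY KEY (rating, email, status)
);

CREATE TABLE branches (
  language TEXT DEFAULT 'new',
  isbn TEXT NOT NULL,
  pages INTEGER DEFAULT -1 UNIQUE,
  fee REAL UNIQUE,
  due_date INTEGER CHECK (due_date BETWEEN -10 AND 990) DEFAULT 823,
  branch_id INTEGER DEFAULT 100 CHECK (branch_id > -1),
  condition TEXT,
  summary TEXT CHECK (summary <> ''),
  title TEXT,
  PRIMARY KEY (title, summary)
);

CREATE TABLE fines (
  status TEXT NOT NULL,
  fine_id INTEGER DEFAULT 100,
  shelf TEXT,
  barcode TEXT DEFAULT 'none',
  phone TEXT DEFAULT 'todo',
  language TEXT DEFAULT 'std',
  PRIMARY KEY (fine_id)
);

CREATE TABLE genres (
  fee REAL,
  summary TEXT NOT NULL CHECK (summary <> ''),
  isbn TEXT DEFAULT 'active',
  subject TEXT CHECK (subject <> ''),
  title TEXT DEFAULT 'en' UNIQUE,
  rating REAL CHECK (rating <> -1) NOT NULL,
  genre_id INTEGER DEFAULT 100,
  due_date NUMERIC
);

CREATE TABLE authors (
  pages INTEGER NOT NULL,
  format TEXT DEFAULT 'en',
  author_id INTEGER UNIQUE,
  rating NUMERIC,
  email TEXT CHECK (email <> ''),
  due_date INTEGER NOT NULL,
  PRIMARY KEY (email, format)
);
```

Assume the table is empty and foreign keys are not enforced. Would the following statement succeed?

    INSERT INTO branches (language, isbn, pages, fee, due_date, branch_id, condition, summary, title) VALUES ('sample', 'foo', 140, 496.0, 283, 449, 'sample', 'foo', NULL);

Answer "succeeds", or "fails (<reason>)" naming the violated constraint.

fails (NOT NULL on title)

title is explicitly set to NULL, but title is part of the PRIMARY KEY (implied NOT NULL).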